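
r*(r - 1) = r^2 - r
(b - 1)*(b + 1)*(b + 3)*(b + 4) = b^4 + 7*b^3 + 11*b^2 - 7*b - 12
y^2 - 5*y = y*(y - 5)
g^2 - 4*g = g*(g - 4)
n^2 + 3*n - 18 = (n - 3)*(n + 6)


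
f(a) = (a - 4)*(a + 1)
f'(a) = 2*a - 3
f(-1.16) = 0.83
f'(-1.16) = -5.32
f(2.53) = -5.19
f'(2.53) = 2.06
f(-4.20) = 26.24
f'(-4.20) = -11.40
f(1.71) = -6.21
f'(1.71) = 0.42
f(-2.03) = 6.21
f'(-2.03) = -7.06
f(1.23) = -6.18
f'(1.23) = -0.54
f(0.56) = -5.37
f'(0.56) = -1.88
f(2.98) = -4.06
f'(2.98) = 2.96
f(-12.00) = 176.00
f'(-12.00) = -27.00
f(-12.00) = 176.00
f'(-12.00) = -27.00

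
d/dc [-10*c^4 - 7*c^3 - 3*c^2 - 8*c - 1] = -40*c^3 - 21*c^2 - 6*c - 8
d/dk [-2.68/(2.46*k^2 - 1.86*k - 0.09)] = (13.1856*k - 4.9848)/(-2.46*k^2 + 1.86*k + 0.09)^2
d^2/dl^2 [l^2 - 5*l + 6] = 2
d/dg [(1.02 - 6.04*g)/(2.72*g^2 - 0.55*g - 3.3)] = (16.4288*g^2 - 5.5488*g + 20.493)/(7.3984*g^4 - 2.992*g^3 - 17.6495*g^2 + 3.63*g + 10.89)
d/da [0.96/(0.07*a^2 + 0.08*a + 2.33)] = (-0.1344*a - 0.0768)/(0.07*a^2 + 0.08*a + 2.33)^2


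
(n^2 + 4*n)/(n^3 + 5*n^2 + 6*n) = (n + 4)/(n^2 + 5*n + 6)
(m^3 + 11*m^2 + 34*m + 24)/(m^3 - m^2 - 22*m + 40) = (m^3 + 11*m^2 + 34*m + 24)/(m^3 - m^2 - 22*m + 40)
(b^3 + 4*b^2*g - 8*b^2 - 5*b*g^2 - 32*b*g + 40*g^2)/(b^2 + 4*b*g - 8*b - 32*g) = (b^2 + 4*b*g - 5*g^2)/(b + 4*g)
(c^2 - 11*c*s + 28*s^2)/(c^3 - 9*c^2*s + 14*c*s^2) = (-c + 4*s)/(c*(-c + 2*s))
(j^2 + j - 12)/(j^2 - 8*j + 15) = (j + 4)/(j - 5)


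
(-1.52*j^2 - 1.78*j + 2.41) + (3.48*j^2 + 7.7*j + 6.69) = 1.96*j^2 + 5.92*j + 9.1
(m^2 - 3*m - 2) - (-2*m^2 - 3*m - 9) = 3*m^2 + 7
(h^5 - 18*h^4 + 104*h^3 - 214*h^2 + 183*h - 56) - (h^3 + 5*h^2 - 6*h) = h^5 - 18*h^4 + 103*h^3 - 219*h^2 + 189*h - 56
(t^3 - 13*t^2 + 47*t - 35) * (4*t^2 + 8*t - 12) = 4*t^5 - 44*t^4 + 72*t^3 + 392*t^2 - 844*t + 420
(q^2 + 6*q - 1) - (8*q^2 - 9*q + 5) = -7*q^2 + 15*q - 6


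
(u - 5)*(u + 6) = u^2 + u - 30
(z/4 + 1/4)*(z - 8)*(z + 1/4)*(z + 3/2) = z^4/4 - 21*z^3/16 - 159*z^2/32 - 133*z/32 - 3/4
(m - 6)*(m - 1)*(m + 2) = m^3 - 5*m^2 - 8*m + 12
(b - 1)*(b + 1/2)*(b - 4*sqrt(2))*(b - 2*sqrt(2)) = b^4 - 6*sqrt(2)*b^3 - b^3/2 + 3*sqrt(2)*b^2 + 31*b^2/2 - 8*b + 3*sqrt(2)*b - 8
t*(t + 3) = t^2 + 3*t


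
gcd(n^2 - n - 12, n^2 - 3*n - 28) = 1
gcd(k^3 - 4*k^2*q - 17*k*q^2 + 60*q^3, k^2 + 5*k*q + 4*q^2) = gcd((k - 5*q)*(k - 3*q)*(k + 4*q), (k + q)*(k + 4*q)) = k + 4*q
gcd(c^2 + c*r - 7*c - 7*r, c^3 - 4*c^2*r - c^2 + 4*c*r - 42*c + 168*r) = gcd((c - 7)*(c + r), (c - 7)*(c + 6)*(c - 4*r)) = c - 7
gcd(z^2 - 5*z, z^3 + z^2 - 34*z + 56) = 1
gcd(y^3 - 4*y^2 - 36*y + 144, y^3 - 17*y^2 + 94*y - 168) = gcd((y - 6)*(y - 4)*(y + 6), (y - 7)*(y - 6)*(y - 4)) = y^2 - 10*y + 24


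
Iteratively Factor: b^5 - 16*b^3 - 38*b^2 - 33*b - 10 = (b + 1)*(b^4 - b^3 - 15*b^2 - 23*b - 10) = (b - 5)*(b + 1)*(b^3 + 4*b^2 + 5*b + 2) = (b - 5)*(b + 1)^2*(b^2 + 3*b + 2) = (b - 5)*(b + 1)^3*(b + 2)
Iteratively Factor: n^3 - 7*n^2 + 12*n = (n)*(n^2 - 7*n + 12) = n*(n - 3)*(n - 4)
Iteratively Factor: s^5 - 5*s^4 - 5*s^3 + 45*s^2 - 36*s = (s + 3)*(s^4 - 8*s^3 + 19*s^2 - 12*s) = (s - 3)*(s + 3)*(s^3 - 5*s^2 + 4*s) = (s - 3)*(s - 1)*(s + 3)*(s^2 - 4*s) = (s - 4)*(s - 3)*(s - 1)*(s + 3)*(s)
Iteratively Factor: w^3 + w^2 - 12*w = (w)*(w^2 + w - 12) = w*(w - 3)*(w + 4)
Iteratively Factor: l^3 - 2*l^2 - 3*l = (l + 1)*(l^2 - 3*l) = l*(l + 1)*(l - 3)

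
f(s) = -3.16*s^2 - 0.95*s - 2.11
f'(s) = -6.32*s - 0.95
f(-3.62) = -40.08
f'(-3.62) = 21.93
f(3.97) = -55.69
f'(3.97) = -26.04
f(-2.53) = -19.93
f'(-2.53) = 15.04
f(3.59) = -46.25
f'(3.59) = -23.64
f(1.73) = -13.21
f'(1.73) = -11.88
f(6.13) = -126.68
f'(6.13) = -39.69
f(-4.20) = -53.86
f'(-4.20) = 25.59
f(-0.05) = -2.07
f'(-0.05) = -0.63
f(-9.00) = -249.52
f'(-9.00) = 55.93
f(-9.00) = -249.52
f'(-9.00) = 55.93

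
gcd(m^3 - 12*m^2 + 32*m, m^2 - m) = m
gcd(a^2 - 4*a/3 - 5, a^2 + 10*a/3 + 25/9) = a + 5/3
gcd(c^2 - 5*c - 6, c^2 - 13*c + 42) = c - 6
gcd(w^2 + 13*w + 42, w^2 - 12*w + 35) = 1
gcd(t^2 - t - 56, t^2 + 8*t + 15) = 1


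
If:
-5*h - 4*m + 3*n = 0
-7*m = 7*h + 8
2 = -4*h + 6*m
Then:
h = -31/35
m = -9/35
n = -191/105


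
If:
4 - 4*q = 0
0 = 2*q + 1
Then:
No Solution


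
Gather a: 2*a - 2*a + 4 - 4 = 0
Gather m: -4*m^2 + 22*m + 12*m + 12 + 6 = -4*m^2 + 34*m + 18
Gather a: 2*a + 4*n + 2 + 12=2*a + 4*n + 14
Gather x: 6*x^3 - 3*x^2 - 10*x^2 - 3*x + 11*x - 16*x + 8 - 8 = 6*x^3 - 13*x^2 - 8*x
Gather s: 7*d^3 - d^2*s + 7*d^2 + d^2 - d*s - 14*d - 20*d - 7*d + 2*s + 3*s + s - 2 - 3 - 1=7*d^3 + 8*d^2 - 41*d + s*(-d^2 - d + 6) - 6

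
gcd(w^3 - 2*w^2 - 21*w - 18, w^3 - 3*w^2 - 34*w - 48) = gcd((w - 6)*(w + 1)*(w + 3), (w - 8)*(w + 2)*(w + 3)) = w + 3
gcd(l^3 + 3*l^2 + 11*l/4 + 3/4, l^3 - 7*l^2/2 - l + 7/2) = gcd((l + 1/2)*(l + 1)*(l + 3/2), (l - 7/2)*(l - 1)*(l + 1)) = l + 1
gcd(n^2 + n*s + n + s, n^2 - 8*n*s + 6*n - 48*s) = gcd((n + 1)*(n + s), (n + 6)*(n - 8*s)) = 1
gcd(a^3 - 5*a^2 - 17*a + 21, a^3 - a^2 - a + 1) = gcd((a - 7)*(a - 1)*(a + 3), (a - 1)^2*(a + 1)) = a - 1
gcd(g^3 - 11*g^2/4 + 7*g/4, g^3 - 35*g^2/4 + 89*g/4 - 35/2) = g - 7/4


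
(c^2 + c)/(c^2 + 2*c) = (c + 1)/(c + 2)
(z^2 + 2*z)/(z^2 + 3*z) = (z + 2)/(z + 3)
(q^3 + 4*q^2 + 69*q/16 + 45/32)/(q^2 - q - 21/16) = (8*q^2 + 26*q + 15)/(2*(4*q - 7))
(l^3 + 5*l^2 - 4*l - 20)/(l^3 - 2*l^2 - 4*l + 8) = (l + 5)/(l - 2)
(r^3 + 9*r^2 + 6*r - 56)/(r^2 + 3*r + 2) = (r^3 + 9*r^2 + 6*r - 56)/(r^2 + 3*r + 2)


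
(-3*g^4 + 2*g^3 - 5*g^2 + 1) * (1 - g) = 3*g^5 - 5*g^4 + 7*g^3 - 5*g^2 - g + 1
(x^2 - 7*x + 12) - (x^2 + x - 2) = 14 - 8*x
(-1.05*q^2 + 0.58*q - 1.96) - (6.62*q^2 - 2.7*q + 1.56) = -7.67*q^2 + 3.28*q - 3.52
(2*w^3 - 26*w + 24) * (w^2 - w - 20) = 2*w^5 - 2*w^4 - 66*w^3 + 50*w^2 + 496*w - 480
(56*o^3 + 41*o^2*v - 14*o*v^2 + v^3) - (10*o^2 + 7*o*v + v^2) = 56*o^3 + 41*o^2*v - 10*o^2 - 14*o*v^2 - 7*o*v + v^3 - v^2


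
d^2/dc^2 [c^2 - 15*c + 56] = 2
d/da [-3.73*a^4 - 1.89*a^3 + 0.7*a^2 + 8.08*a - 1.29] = -14.92*a^3 - 5.67*a^2 + 1.4*a + 8.08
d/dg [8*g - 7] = 8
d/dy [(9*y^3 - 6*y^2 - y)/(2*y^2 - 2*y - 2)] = (9*y^4 - 18*y^3 - 20*y^2 + 12*y + 1)/(2*(y^4 - 2*y^3 - y^2 + 2*y + 1))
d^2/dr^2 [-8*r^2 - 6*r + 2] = -16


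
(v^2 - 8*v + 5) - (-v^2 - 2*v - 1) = 2*v^2 - 6*v + 6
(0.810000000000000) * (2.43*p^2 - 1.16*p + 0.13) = 1.9683*p^2 - 0.9396*p + 0.1053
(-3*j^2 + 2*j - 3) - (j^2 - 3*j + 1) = -4*j^2 + 5*j - 4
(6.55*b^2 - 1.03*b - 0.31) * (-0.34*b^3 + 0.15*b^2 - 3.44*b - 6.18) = -2.227*b^5 + 1.3327*b^4 - 22.5811*b^3 - 36.9823*b^2 + 7.4318*b + 1.9158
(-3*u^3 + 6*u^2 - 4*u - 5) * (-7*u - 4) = 21*u^4 - 30*u^3 + 4*u^2 + 51*u + 20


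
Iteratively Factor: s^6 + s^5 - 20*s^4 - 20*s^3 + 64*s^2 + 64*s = (s - 2)*(s^5 + 3*s^4 - 14*s^3 - 48*s^2 - 32*s) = (s - 4)*(s - 2)*(s^4 + 7*s^3 + 14*s^2 + 8*s) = (s - 4)*(s - 2)*(s + 4)*(s^3 + 3*s^2 + 2*s) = s*(s - 4)*(s - 2)*(s + 4)*(s^2 + 3*s + 2) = s*(s - 4)*(s - 2)*(s + 2)*(s + 4)*(s + 1)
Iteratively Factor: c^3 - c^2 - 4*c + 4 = (c + 2)*(c^2 - 3*c + 2) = (c - 1)*(c + 2)*(c - 2)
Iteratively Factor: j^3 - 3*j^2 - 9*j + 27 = (j - 3)*(j^2 - 9) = (j - 3)^2*(j + 3)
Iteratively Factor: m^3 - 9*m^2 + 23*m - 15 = (m - 3)*(m^2 - 6*m + 5) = (m - 5)*(m - 3)*(m - 1)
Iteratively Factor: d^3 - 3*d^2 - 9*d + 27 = (d - 3)*(d^2 - 9) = (d - 3)^2*(d + 3)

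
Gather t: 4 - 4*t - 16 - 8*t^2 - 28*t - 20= -8*t^2 - 32*t - 32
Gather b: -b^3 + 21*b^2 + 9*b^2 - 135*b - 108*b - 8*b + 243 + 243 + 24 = -b^3 + 30*b^2 - 251*b + 510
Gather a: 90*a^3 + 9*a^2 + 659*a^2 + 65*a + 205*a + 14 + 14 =90*a^3 + 668*a^2 + 270*a + 28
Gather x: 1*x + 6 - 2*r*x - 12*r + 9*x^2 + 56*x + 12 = -12*r + 9*x^2 + x*(57 - 2*r) + 18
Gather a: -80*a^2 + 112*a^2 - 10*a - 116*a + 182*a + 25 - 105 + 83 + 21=32*a^2 + 56*a + 24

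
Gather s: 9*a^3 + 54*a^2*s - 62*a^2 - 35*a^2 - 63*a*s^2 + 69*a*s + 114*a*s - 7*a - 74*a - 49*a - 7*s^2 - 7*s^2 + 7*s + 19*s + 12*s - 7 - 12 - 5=9*a^3 - 97*a^2 - 130*a + s^2*(-63*a - 14) + s*(54*a^2 + 183*a + 38) - 24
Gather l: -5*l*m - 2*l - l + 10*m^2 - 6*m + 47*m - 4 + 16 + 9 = l*(-5*m - 3) + 10*m^2 + 41*m + 21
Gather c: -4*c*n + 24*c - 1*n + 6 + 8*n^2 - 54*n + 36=c*(24 - 4*n) + 8*n^2 - 55*n + 42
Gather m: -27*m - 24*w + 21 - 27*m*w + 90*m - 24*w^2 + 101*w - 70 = m*(63 - 27*w) - 24*w^2 + 77*w - 49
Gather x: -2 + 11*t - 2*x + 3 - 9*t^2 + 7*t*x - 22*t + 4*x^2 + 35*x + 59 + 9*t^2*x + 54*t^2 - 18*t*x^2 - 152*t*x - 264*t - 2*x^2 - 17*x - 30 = 45*t^2 - 275*t + x^2*(2 - 18*t) + x*(9*t^2 - 145*t + 16) + 30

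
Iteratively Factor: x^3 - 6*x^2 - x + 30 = (x - 5)*(x^2 - x - 6) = (x - 5)*(x - 3)*(x + 2)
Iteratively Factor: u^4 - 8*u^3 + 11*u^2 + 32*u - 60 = (u - 3)*(u^3 - 5*u^2 - 4*u + 20) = (u - 3)*(u + 2)*(u^2 - 7*u + 10) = (u - 3)*(u - 2)*(u + 2)*(u - 5)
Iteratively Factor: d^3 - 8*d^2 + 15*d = (d - 3)*(d^2 - 5*d) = (d - 5)*(d - 3)*(d)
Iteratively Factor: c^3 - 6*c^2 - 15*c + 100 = (c + 4)*(c^2 - 10*c + 25) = (c - 5)*(c + 4)*(c - 5)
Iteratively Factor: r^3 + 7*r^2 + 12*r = (r + 4)*(r^2 + 3*r) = r*(r + 4)*(r + 3)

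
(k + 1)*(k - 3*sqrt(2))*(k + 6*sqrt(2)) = k^3 + k^2 + 3*sqrt(2)*k^2 - 36*k + 3*sqrt(2)*k - 36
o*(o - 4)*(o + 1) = o^3 - 3*o^2 - 4*o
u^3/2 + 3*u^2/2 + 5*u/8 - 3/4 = (u/2 + 1)*(u - 1/2)*(u + 3/2)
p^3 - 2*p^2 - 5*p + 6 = (p - 3)*(p - 1)*(p + 2)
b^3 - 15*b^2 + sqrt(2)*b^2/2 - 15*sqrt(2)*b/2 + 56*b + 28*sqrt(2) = (b - 8)*(b - 7)*(b + sqrt(2)/2)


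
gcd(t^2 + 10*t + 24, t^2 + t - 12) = t + 4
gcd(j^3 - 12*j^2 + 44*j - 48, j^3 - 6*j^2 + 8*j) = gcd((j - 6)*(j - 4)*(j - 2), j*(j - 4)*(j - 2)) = j^2 - 6*j + 8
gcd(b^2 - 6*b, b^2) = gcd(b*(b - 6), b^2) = b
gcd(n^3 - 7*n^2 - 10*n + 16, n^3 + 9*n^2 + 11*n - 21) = n - 1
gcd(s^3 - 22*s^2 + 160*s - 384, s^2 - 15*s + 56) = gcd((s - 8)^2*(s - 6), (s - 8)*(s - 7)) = s - 8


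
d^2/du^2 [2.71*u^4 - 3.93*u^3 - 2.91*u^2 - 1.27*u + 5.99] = 32.52*u^2 - 23.58*u - 5.82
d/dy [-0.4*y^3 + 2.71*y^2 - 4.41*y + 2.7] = -1.2*y^2 + 5.42*y - 4.41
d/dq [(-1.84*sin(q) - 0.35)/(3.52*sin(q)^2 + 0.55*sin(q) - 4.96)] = (6.4768*sin(q)^2 + 2.464*sin(q) + 9.3189)*cos(q)/(12.3904*sin(q)^4 + 3.872*sin(q)^3 - 34.6159*sin(q)^2 - 5.456*sin(q) + 24.6016)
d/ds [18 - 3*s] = -3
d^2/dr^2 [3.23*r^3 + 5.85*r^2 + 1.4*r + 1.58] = 19.38*r + 11.7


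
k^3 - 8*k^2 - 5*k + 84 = (k - 7)*(k - 4)*(k + 3)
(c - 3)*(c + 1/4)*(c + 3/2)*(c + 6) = c^4 + 19*c^3/4 - 99*c^2/8 - 243*c/8 - 27/4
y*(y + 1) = y^2 + y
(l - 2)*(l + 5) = l^2 + 3*l - 10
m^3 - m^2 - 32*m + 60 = (m - 5)*(m - 2)*(m + 6)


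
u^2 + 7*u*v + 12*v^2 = (u + 3*v)*(u + 4*v)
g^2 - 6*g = g*(g - 6)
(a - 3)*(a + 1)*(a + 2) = a^3 - 7*a - 6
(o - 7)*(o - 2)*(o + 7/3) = o^3 - 20*o^2/3 - 7*o + 98/3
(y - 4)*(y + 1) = y^2 - 3*y - 4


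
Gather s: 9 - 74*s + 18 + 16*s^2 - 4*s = 16*s^2 - 78*s + 27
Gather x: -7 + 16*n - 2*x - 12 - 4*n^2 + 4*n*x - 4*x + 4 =-4*n^2 + 16*n + x*(4*n - 6) - 15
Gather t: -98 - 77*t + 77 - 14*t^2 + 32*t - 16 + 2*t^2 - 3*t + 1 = -12*t^2 - 48*t - 36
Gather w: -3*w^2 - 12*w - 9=-3*w^2 - 12*w - 9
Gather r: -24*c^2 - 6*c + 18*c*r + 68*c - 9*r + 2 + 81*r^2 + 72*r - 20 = -24*c^2 + 62*c + 81*r^2 + r*(18*c + 63) - 18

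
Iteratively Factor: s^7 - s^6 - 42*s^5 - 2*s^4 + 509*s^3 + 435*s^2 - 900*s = (s + 4)*(s^6 - 5*s^5 - 22*s^4 + 86*s^3 + 165*s^2 - 225*s) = (s - 1)*(s + 4)*(s^5 - 4*s^4 - 26*s^3 + 60*s^2 + 225*s) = (s - 5)*(s - 1)*(s + 4)*(s^4 + s^3 - 21*s^2 - 45*s) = (s - 5)*(s - 1)*(s + 3)*(s + 4)*(s^3 - 2*s^2 - 15*s) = (s - 5)*(s - 1)*(s + 3)^2*(s + 4)*(s^2 - 5*s) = s*(s - 5)*(s - 1)*(s + 3)^2*(s + 4)*(s - 5)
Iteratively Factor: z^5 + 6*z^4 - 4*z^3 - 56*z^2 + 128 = (z - 2)*(z^4 + 8*z^3 + 12*z^2 - 32*z - 64) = (z - 2)*(z + 4)*(z^3 + 4*z^2 - 4*z - 16) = (z - 2)^2*(z + 4)*(z^2 + 6*z + 8) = (z - 2)^2*(z + 4)^2*(z + 2)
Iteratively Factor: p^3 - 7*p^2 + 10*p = (p)*(p^2 - 7*p + 10) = p*(p - 5)*(p - 2)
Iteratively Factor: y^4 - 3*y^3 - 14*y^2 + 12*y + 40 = (y - 2)*(y^3 - y^2 - 16*y - 20) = (y - 2)*(y + 2)*(y^2 - 3*y - 10) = (y - 2)*(y + 2)^2*(y - 5)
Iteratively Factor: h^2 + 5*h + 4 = (h + 4)*(h + 1)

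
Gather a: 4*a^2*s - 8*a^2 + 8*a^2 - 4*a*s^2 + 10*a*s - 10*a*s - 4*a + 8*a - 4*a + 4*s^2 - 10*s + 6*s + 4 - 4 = 4*a^2*s - 4*a*s^2 + 4*s^2 - 4*s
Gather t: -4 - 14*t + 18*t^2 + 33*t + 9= 18*t^2 + 19*t + 5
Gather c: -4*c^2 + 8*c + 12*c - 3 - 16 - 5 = -4*c^2 + 20*c - 24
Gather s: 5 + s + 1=s + 6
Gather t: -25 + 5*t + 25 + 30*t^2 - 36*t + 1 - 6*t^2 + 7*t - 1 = 24*t^2 - 24*t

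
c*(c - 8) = c^2 - 8*c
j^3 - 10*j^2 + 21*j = j*(j - 7)*(j - 3)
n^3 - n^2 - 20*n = n*(n - 5)*(n + 4)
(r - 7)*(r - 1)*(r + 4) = r^3 - 4*r^2 - 25*r + 28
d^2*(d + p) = d^3 + d^2*p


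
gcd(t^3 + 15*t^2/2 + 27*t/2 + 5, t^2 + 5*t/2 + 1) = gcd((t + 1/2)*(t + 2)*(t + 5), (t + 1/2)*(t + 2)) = t^2 + 5*t/2 + 1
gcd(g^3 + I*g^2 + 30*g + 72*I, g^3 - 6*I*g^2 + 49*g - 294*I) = g - 6*I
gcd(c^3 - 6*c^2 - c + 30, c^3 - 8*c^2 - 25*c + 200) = c - 5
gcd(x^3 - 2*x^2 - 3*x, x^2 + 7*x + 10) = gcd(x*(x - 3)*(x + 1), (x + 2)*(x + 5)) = 1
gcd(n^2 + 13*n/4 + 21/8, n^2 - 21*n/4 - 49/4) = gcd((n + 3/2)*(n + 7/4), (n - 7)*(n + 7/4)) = n + 7/4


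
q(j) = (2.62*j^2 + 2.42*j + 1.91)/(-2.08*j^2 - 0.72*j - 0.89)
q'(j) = (4.16*j + 0.72)*(2.62*j^2 + 2.42*j + 1.91)/(-2.08*j^2 - 0.72*j - 0.89)^2 + (5.24*j + 2.42)/(-2.08*j^2 - 0.72*j - 0.89) = (3.1472*j^2 + 3.282*j - 0.7786)/(4.3264*j^4 + 2.9952*j^3 + 4.2208*j^2 + 1.2816*j + 0.7921)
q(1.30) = -1.78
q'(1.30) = 0.31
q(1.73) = -1.67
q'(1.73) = 0.20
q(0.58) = -2.09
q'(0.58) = 0.54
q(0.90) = -1.93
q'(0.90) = 0.45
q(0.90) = -1.93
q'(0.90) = 0.45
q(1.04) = -1.87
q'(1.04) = 0.40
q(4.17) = -1.44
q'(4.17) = 0.04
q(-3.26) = -1.06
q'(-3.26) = 0.05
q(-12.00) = -1.20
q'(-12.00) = 0.00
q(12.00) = -1.32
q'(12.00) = 0.01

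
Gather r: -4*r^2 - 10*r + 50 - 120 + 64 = -4*r^2 - 10*r - 6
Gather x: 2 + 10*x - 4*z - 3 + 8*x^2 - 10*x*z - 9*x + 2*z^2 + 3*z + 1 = 8*x^2 + x*(1 - 10*z) + 2*z^2 - z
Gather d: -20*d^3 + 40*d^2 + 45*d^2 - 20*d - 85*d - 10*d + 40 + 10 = -20*d^3 + 85*d^2 - 115*d + 50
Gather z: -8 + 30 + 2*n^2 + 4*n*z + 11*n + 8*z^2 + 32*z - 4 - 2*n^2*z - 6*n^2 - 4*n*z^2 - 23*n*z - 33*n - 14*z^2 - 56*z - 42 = -4*n^2 - 22*n + z^2*(-4*n - 6) + z*(-2*n^2 - 19*n - 24) - 24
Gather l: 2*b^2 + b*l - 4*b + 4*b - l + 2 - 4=2*b^2 + l*(b - 1) - 2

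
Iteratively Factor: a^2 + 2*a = (a + 2)*(a)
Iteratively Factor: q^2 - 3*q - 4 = (q - 4)*(q + 1)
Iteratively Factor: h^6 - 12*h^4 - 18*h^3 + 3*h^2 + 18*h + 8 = (h + 1)*(h^5 - h^4 - 11*h^3 - 7*h^2 + 10*h + 8) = (h + 1)*(h + 2)*(h^4 - 3*h^3 - 5*h^2 + 3*h + 4) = (h + 1)^2*(h + 2)*(h^3 - 4*h^2 - h + 4) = (h + 1)^3*(h + 2)*(h^2 - 5*h + 4) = (h - 4)*(h + 1)^3*(h + 2)*(h - 1)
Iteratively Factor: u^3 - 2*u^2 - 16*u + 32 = (u - 4)*(u^2 + 2*u - 8) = (u - 4)*(u + 4)*(u - 2)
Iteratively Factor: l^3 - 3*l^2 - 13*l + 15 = (l + 3)*(l^2 - 6*l + 5) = (l - 5)*(l + 3)*(l - 1)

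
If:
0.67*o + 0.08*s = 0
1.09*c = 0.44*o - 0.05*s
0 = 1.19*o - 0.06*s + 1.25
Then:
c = -0.58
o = -0.74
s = 6.19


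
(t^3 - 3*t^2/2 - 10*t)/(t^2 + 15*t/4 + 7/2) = 2*t*(2*t^2 - 3*t - 20)/(4*t^2 + 15*t + 14)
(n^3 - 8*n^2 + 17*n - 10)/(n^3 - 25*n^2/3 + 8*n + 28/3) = 3*(n^2 - 6*n + 5)/(3*n^2 - 19*n - 14)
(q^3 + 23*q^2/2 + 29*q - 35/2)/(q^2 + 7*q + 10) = (2*q^2 + 13*q - 7)/(2*(q + 2))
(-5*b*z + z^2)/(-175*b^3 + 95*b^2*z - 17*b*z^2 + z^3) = z/(35*b^2 - 12*b*z + z^2)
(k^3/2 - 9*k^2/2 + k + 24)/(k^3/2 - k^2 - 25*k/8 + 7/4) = 4*(k^2 - 11*k + 24)/(4*k^2 - 16*k + 7)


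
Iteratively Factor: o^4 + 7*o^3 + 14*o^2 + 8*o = (o + 1)*(o^3 + 6*o^2 + 8*o) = o*(o + 1)*(o^2 + 6*o + 8) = o*(o + 1)*(o + 2)*(o + 4)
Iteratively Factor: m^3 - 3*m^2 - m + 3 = (m - 1)*(m^2 - 2*m - 3) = (m - 1)*(m + 1)*(m - 3)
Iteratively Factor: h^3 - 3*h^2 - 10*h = (h - 5)*(h^2 + 2*h) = h*(h - 5)*(h + 2)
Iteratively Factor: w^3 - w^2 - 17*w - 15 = (w + 3)*(w^2 - 4*w - 5) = (w - 5)*(w + 3)*(w + 1)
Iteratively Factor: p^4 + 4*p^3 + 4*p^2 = (p)*(p^3 + 4*p^2 + 4*p) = p*(p + 2)*(p^2 + 2*p) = p^2*(p + 2)*(p + 2)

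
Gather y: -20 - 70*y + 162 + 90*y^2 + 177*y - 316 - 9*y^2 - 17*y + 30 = 81*y^2 + 90*y - 144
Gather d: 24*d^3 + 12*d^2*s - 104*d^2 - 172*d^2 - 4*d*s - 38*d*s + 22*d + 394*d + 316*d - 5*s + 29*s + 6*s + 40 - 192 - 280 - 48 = 24*d^3 + d^2*(12*s - 276) + d*(732 - 42*s) + 30*s - 480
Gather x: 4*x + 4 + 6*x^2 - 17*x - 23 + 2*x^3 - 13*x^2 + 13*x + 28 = 2*x^3 - 7*x^2 + 9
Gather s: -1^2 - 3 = -4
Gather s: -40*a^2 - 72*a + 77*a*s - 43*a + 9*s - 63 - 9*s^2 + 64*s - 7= -40*a^2 - 115*a - 9*s^2 + s*(77*a + 73) - 70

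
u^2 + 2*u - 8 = (u - 2)*(u + 4)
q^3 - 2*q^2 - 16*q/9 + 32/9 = (q - 2)*(q - 4/3)*(q + 4/3)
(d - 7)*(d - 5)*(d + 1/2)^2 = d^4 - 11*d^3 + 93*d^2/4 + 32*d + 35/4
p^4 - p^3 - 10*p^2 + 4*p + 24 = (p - 3)*(p - 2)*(p + 2)^2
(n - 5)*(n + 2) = n^2 - 3*n - 10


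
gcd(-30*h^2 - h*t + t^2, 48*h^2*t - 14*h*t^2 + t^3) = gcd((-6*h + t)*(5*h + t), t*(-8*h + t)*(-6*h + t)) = -6*h + t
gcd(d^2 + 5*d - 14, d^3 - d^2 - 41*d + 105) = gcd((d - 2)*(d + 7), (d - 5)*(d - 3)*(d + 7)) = d + 7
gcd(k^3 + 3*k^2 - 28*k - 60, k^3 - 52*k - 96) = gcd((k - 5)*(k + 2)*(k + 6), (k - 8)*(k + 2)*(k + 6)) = k^2 + 8*k + 12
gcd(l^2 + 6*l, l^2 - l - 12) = 1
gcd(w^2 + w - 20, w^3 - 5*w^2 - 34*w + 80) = w + 5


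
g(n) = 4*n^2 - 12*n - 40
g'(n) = 8*n - 12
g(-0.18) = -37.71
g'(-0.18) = -13.44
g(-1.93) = -1.94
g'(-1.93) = -27.44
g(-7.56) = 279.33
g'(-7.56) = -72.48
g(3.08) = -39.01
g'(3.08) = 12.64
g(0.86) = -47.36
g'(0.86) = -5.12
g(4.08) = -22.37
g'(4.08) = 20.64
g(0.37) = -43.89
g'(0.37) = -9.04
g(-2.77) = 23.93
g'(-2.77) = -34.16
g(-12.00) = 680.00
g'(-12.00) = -108.00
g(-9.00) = 392.00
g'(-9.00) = -84.00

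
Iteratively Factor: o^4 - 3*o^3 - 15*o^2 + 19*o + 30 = (o + 1)*(o^3 - 4*o^2 - 11*o + 30) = (o - 2)*(o + 1)*(o^2 - 2*o - 15) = (o - 5)*(o - 2)*(o + 1)*(o + 3)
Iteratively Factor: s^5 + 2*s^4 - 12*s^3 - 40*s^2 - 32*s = (s + 2)*(s^4 - 12*s^2 - 16*s) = s*(s + 2)*(s^3 - 12*s - 16) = s*(s + 2)^2*(s^2 - 2*s - 8) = s*(s + 2)^3*(s - 4)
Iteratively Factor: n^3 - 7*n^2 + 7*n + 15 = (n + 1)*(n^2 - 8*n + 15) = (n - 5)*(n + 1)*(n - 3)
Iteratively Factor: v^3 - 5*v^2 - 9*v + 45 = (v - 5)*(v^2 - 9) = (v - 5)*(v - 3)*(v + 3)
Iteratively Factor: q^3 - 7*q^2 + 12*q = (q - 4)*(q^2 - 3*q) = q*(q - 4)*(q - 3)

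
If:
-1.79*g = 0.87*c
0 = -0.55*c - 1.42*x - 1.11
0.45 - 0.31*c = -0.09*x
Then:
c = 1.10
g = -0.54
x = -1.21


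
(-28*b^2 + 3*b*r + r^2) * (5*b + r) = -140*b^3 - 13*b^2*r + 8*b*r^2 + r^3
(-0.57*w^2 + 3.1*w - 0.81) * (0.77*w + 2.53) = -0.4389*w^3 + 0.9449*w^2 + 7.2193*w - 2.0493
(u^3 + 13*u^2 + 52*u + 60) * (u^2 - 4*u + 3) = u^5 + 9*u^4 + 3*u^3 - 109*u^2 - 84*u + 180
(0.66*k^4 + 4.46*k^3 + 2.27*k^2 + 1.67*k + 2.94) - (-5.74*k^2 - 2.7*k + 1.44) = 0.66*k^4 + 4.46*k^3 + 8.01*k^2 + 4.37*k + 1.5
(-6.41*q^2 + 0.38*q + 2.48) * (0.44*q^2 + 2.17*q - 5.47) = -2.8204*q^4 - 13.7425*q^3 + 36.9785*q^2 + 3.303*q - 13.5656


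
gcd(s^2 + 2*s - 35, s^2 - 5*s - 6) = 1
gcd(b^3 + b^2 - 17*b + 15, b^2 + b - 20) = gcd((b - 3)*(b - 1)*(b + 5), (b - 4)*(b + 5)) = b + 5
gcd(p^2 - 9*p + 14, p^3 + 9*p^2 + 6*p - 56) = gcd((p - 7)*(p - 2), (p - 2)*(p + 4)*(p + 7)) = p - 2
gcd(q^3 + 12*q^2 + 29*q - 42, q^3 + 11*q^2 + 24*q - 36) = q^2 + 5*q - 6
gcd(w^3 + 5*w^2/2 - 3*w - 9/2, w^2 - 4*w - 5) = w + 1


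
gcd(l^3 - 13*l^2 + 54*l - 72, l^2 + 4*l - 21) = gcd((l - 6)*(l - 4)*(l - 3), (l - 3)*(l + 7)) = l - 3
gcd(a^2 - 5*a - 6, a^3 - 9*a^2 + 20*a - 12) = a - 6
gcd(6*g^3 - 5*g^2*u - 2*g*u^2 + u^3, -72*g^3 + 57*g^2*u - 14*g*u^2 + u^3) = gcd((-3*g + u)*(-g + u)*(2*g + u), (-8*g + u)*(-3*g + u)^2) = -3*g + u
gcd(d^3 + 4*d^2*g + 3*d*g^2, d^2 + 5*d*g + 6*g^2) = d + 3*g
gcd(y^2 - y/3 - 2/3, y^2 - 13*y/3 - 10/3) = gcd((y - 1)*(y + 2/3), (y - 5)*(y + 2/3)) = y + 2/3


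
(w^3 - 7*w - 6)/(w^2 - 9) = (w^2 + 3*w + 2)/(w + 3)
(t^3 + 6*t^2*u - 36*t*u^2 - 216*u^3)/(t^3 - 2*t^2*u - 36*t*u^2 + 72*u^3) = (t + 6*u)/(t - 2*u)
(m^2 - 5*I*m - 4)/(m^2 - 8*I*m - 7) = (m - 4*I)/(m - 7*I)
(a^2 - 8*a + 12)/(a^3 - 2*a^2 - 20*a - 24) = (a - 2)/(a^2 + 4*a + 4)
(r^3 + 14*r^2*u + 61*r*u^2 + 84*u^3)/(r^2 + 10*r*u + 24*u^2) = (r^2 + 10*r*u + 21*u^2)/(r + 6*u)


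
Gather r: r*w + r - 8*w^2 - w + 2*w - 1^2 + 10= r*(w + 1) - 8*w^2 + w + 9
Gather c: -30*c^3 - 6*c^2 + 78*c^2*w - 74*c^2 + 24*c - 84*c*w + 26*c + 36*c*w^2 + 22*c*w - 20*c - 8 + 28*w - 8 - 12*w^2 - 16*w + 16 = -30*c^3 + c^2*(78*w - 80) + c*(36*w^2 - 62*w + 30) - 12*w^2 + 12*w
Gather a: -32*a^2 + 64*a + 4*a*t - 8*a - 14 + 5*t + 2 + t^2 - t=-32*a^2 + a*(4*t + 56) + t^2 + 4*t - 12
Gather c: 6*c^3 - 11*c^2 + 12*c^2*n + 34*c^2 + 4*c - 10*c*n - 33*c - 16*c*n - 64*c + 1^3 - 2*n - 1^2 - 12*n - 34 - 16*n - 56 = 6*c^3 + c^2*(12*n + 23) + c*(-26*n - 93) - 30*n - 90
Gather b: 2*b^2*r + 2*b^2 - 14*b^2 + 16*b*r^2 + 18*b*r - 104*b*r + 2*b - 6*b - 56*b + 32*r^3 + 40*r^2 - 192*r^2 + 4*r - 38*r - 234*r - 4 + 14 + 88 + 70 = b^2*(2*r - 12) + b*(16*r^2 - 86*r - 60) + 32*r^3 - 152*r^2 - 268*r + 168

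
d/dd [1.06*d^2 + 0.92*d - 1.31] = 2.12*d + 0.92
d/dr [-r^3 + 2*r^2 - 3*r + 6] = -3*r^2 + 4*r - 3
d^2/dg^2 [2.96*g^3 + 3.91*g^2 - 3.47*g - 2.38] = 17.76*g + 7.82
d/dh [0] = 0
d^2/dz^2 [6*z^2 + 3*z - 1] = 12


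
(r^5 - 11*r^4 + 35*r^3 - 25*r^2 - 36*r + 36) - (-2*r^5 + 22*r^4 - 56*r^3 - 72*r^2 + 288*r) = 3*r^5 - 33*r^4 + 91*r^3 + 47*r^2 - 324*r + 36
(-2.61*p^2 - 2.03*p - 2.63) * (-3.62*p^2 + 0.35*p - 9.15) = 9.4482*p^4 + 6.4351*p^3 + 32.6916*p^2 + 17.654*p + 24.0645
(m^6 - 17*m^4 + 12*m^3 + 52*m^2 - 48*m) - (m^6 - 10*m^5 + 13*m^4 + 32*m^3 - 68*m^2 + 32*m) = 10*m^5 - 30*m^4 - 20*m^3 + 120*m^2 - 80*m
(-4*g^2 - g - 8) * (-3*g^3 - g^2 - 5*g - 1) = 12*g^5 + 7*g^4 + 45*g^3 + 17*g^2 + 41*g + 8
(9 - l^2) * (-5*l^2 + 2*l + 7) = 5*l^4 - 2*l^3 - 52*l^2 + 18*l + 63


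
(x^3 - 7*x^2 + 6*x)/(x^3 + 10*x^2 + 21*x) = (x^2 - 7*x + 6)/(x^2 + 10*x + 21)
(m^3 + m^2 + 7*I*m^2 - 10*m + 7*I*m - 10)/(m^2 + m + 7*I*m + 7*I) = (m^2 + 7*I*m - 10)/(m + 7*I)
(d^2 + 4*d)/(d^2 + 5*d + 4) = d/(d + 1)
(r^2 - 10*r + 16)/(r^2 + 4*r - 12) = (r - 8)/(r + 6)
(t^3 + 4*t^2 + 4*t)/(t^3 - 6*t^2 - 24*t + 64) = t*(t^2 + 4*t + 4)/(t^3 - 6*t^2 - 24*t + 64)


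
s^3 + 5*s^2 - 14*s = s*(s - 2)*(s + 7)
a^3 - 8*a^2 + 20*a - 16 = (a - 4)*(a - 2)^2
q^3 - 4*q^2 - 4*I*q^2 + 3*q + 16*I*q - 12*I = (q - 3)*(q - 1)*(q - 4*I)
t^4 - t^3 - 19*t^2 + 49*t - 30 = (t - 3)*(t - 2)*(t - 1)*(t + 5)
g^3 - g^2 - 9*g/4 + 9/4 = (g - 3/2)*(g - 1)*(g + 3/2)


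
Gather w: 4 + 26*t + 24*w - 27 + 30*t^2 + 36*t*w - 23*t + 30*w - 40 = 30*t^2 + 3*t + w*(36*t + 54) - 63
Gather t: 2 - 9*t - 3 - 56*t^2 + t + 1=-56*t^2 - 8*t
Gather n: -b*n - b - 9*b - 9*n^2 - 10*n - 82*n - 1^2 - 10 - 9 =-10*b - 9*n^2 + n*(-b - 92) - 20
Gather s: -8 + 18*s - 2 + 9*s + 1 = 27*s - 9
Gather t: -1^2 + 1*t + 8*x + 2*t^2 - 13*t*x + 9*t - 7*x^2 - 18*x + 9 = 2*t^2 + t*(10 - 13*x) - 7*x^2 - 10*x + 8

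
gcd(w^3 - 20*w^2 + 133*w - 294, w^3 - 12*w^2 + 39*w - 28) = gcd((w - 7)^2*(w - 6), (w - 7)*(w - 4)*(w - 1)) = w - 7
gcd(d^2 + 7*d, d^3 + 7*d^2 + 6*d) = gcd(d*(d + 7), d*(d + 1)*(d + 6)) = d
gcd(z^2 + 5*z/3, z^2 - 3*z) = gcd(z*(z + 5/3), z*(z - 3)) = z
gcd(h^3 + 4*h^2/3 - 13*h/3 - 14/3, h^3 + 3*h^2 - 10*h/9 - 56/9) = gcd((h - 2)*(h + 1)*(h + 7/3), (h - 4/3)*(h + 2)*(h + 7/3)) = h + 7/3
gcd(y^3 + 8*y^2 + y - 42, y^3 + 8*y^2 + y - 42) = y^3 + 8*y^2 + y - 42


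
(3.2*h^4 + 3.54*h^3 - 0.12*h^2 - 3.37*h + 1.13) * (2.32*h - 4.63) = 7.424*h^5 - 6.6032*h^4 - 16.6686*h^3 - 7.2628*h^2 + 18.2247*h - 5.2319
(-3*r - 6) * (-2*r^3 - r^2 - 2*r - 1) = 6*r^4 + 15*r^3 + 12*r^2 + 15*r + 6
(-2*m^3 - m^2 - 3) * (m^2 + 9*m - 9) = -2*m^5 - 19*m^4 + 9*m^3 + 6*m^2 - 27*m + 27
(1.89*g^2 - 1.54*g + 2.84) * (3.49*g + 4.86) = 6.5961*g^3 + 3.8108*g^2 + 2.4272*g + 13.8024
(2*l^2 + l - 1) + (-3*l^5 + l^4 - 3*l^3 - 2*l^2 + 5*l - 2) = -3*l^5 + l^4 - 3*l^3 + 6*l - 3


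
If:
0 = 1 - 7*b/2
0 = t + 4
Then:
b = 2/7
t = -4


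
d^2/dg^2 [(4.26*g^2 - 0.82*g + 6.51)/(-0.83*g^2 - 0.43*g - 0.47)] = (4.170584*g^3 - 16.937478*g^2 - 15.859806*g + 0.458192)/(0.571787*g^6 + 0.888681*g^5 + 1.43175*g^4 + 1.085965*g^3 + 0.81075*g^2 + 0.284961*g + 0.103823)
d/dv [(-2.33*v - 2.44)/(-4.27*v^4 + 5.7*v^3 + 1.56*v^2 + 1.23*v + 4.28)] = (-29.8473*v^4 - 15.1132*v^3 + 45.3588*v^2 + 7.6128*v - 6.9712)/(18.2329*v^8 - 48.678*v^7 + 19.1676*v^6 + 7.2798*v^5 - 20.0956*v^4 + 52.6296*v^3 + 14.8665*v^2 + 10.5288*v + 18.3184)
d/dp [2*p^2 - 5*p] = 4*p - 5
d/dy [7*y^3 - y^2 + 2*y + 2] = 21*y^2 - 2*y + 2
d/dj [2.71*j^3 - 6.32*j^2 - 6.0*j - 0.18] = 8.13*j^2 - 12.64*j - 6.0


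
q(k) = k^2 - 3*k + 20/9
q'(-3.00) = -9.00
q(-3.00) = 20.22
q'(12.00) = 21.00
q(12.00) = 110.22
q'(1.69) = 0.38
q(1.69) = 0.01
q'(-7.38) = -17.76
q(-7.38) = 78.83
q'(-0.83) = -4.66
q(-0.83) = 5.40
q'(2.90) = 2.80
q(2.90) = 1.93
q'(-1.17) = -5.34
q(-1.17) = 7.10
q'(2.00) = 1.00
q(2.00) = 0.22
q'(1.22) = -0.56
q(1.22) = 0.05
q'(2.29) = 1.58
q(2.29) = 0.60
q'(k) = 2*k - 3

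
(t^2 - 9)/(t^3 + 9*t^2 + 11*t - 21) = (t - 3)/(t^2 + 6*t - 7)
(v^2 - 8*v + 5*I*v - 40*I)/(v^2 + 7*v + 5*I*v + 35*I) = (v - 8)/(v + 7)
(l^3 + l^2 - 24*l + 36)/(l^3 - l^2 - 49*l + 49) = (l^3 + l^2 - 24*l + 36)/(l^3 - l^2 - 49*l + 49)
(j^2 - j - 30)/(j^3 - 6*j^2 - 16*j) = (-j^2 + j + 30)/(j*(-j^2 + 6*j + 16))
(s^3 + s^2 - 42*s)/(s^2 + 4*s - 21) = s*(s - 6)/(s - 3)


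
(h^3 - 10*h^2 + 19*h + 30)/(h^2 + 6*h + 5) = (h^2 - 11*h + 30)/(h + 5)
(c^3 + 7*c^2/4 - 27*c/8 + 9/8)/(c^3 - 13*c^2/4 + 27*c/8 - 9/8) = (2*c^2 + 5*c - 3)/(2*c^2 - 5*c + 3)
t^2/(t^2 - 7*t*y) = t/(t - 7*y)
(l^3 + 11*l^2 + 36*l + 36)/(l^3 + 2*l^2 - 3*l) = (l^2 + 8*l + 12)/(l*(l - 1))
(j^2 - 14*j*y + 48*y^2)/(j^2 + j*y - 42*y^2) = (j - 8*y)/(j + 7*y)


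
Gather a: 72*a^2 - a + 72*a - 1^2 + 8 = 72*a^2 + 71*a + 7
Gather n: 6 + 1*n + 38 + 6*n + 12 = 7*n + 56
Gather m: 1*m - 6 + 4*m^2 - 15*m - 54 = 4*m^2 - 14*m - 60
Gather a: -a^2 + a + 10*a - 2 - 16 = -a^2 + 11*a - 18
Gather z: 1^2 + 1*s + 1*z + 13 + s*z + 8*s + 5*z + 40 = 9*s + z*(s + 6) + 54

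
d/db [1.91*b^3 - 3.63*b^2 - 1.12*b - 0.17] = 5.73*b^2 - 7.26*b - 1.12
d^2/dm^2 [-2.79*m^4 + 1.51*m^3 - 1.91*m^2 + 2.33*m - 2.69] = -33.48*m^2 + 9.06*m - 3.82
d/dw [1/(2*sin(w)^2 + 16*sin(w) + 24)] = -(sin(w) + 4)*cos(w)/(sin(w)^2 + 8*sin(w) + 12)^2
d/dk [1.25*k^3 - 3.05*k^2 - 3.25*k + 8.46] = 3.75*k^2 - 6.1*k - 3.25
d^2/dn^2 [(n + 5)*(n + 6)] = 2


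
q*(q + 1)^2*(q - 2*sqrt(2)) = q^4 - 2*sqrt(2)*q^3 + 2*q^3 - 4*sqrt(2)*q^2 + q^2 - 2*sqrt(2)*q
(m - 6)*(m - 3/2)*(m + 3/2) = m^3 - 6*m^2 - 9*m/4 + 27/2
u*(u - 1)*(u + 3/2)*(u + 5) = u^4 + 11*u^3/2 + u^2 - 15*u/2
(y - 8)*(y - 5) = y^2 - 13*y + 40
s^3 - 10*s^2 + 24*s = s*(s - 6)*(s - 4)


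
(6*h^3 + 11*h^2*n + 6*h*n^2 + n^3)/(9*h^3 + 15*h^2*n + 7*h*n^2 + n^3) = (2*h + n)/(3*h + n)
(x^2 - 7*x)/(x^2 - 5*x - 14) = x/(x + 2)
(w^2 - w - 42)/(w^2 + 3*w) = (w^2 - w - 42)/(w*(w + 3))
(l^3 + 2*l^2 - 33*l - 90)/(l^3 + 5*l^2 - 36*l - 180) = (l + 3)/(l + 6)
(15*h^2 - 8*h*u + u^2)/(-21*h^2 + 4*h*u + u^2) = (-5*h + u)/(7*h + u)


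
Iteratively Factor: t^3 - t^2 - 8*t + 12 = (t + 3)*(t^2 - 4*t + 4) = (t - 2)*(t + 3)*(t - 2)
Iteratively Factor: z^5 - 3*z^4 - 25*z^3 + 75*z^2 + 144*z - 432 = (z - 3)*(z^4 - 25*z^2 + 144) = (z - 3)*(z + 4)*(z^3 - 4*z^2 - 9*z + 36) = (z - 3)*(z + 3)*(z + 4)*(z^2 - 7*z + 12) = (z - 3)^2*(z + 3)*(z + 4)*(z - 4)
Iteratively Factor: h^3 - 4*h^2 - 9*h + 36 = (h + 3)*(h^2 - 7*h + 12) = (h - 3)*(h + 3)*(h - 4)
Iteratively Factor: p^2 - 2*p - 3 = (p - 3)*(p + 1)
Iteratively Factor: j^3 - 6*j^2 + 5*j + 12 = (j - 3)*(j^2 - 3*j - 4) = (j - 4)*(j - 3)*(j + 1)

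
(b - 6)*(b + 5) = b^2 - b - 30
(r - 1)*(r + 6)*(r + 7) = r^3 + 12*r^2 + 29*r - 42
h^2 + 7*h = h*(h + 7)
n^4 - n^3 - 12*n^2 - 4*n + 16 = (n - 4)*(n - 1)*(n + 2)^2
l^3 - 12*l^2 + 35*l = l*(l - 7)*(l - 5)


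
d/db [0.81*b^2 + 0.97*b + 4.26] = 1.62*b + 0.97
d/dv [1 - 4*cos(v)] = 4*sin(v)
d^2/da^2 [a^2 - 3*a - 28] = 2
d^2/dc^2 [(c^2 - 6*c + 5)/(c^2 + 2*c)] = 2*(-8*c^3 + 15*c^2 + 30*c + 20)/(c^3*(c^3 + 6*c^2 + 12*c + 8))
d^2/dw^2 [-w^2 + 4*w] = -2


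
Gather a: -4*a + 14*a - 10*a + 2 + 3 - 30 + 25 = 0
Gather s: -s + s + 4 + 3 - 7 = 0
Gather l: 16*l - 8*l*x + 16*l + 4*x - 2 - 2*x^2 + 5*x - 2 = l*(32 - 8*x) - 2*x^2 + 9*x - 4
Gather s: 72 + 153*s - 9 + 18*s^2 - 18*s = 18*s^2 + 135*s + 63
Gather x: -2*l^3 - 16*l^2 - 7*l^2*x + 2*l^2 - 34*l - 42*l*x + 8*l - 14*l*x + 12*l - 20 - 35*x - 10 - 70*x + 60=-2*l^3 - 14*l^2 - 14*l + x*(-7*l^2 - 56*l - 105) + 30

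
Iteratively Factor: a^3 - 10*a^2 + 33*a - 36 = (a - 3)*(a^2 - 7*a + 12) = (a - 4)*(a - 3)*(a - 3)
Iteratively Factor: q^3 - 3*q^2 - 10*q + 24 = (q + 3)*(q^2 - 6*q + 8) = (q - 2)*(q + 3)*(q - 4)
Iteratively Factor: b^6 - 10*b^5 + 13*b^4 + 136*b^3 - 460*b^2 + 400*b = (b + 4)*(b^5 - 14*b^4 + 69*b^3 - 140*b^2 + 100*b) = (b - 2)*(b + 4)*(b^4 - 12*b^3 + 45*b^2 - 50*b) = (b - 2)^2*(b + 4)*(b^3 - 10*b^2 + 25*b) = b*(b - 2)^2*(b + 4)*(b^2 - 10*b + 25) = b*(b - 5)*(b - 2)^2*(b + 4)*(b - 5)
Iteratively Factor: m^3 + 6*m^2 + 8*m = (m + 4)*(m^2 + 2*m) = (m + 2)*(m + 4)*(m)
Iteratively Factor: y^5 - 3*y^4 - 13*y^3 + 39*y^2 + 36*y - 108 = (y - 3)*(y^4 - 13*y^2 + 36) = (y - 3)*(y - 2)*(y^3 + 2*y^2 - 9*y - 18) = (y - 3)^2*(y - 2)*(y^2 + 5*y + 6) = (y - 3)^2*(y - 2)*(y + 3)*(y + 2)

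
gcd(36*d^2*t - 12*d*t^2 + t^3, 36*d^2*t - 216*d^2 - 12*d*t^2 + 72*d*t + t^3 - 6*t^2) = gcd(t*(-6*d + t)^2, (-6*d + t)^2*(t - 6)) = 36*d^2 - 12*d*t + t^2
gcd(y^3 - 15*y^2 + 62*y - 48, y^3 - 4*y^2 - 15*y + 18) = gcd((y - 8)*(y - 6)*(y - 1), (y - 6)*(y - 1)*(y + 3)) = y^2 - 7*y + 6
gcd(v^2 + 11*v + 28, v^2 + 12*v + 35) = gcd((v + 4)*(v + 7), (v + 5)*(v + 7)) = v + 7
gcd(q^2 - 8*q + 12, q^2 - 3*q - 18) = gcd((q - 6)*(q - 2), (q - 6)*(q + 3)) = q - 6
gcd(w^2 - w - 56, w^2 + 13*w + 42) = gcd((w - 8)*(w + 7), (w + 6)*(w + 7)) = w + 7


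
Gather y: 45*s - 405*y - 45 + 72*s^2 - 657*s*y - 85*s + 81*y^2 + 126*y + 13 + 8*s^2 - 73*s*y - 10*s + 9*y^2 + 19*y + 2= 80*s^2 - 50*s + 90*y^2 + y*(-730*s - 260) - 30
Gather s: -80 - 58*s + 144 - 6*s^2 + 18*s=-6*s^2 - 40*s + 64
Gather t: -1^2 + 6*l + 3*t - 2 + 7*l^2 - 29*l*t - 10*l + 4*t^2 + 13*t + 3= 7*l^2 - 4*l + 4*t^2 + t*(16 - 29*l)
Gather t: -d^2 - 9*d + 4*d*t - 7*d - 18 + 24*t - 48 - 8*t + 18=-d^2 - 16*d + t*(4*d + 16) - 48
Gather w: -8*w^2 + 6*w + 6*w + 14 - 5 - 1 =-8*w^2 + 12*w + 8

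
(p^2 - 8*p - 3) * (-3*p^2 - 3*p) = -3*p^4 + 21*p^3 + 33*p^2 + 9*p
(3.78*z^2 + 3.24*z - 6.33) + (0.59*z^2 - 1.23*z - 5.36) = 4.37*z^2 + 2.01*z - 11.69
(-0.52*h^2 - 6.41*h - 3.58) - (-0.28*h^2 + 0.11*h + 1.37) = -0.24*h^2 - 6.52*h - 4.95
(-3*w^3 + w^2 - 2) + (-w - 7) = -3*w^3 + w^2 - w - 9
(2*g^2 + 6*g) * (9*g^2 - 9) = 18*g^4 + 54*g^3 - 18*g^2 - 54*g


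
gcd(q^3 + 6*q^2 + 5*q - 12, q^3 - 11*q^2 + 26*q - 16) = q - 1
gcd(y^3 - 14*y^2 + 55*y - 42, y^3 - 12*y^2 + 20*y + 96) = y - 6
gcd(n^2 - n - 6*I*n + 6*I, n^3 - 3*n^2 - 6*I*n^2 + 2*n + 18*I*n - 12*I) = n^2 + n*(-1 - 6*I) + 6*I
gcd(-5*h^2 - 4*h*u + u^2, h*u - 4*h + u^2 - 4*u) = h + u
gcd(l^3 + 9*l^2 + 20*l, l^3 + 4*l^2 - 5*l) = l^2 + 5*l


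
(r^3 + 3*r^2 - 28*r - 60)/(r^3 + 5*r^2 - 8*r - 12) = (r^2 - 3*r - 10)/(r^2 - r - 2)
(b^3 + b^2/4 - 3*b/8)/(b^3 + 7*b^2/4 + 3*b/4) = (b - 1/2)/(b + 1)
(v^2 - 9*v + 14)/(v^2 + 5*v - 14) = (v - 7)/(v + 7)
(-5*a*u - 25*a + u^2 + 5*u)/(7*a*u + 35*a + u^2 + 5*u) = (-5*a + u)/(7*a + u)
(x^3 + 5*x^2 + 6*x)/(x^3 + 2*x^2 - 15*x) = (x^2 + 5*x + 6)/(x^2 + 2*x - 15)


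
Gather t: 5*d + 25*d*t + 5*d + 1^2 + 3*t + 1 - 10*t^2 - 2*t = 10*d - 10*t^2 + t*(25*d + 1) + 2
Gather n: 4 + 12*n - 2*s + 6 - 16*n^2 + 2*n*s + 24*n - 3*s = -16*n^2 + n*(2*s + 36) - 5*s + 10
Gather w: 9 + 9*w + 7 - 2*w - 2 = 7*w + 14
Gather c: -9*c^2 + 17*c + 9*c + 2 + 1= -9*c^2 + 26*c + 3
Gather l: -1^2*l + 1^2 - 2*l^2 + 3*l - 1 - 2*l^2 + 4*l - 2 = -4*l^2 + 6*l - 2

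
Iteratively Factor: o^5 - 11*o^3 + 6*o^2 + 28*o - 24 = (o - 1)*(o^4 + o^3 - 10*o^2 - 4*o + 24) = (o - 1)*(o + 2)*(o^3 - o^2 - 8*o + 12) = (o - 1)*(o + 2)*(o + 3)*(o^2 - 4*o + 4) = (o - 2)*(o - 1)*(o + 2)*(o + 3)*(o - 2)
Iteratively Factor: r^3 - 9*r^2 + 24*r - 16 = (r - 1)*(r^2 - 8*r + 16) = (r - 4)*(r - 1)*(r - 4)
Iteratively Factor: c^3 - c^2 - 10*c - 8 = (c - 4)*(c^2 + 3*c + 2) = (c - 4)*(c + 2)*(c + 1)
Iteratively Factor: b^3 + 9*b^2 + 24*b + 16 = (b + 1)*(b^2 + 8*b + 16) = (b + 1)*(b + 4)*(b + 4)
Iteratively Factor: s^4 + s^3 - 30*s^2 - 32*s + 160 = (s + 4)*(s^3 - 3*s^2 - 18*s + 40) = (s - 2)*(s + 4)*(s^2 - s - 20) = (s - 2)*(s + 4)^2*(s - 5)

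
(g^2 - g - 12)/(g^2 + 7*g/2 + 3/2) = 2*(g - 4)/(2*g + 1)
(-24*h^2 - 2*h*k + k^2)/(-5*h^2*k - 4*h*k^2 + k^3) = (24*h^2 + 2*h*k - k^2)/(k*(5*h^2 + 4*h*k - k^2))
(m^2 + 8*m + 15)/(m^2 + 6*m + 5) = (m + 3)/(m + 1)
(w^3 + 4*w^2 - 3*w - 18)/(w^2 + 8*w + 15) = (w^2 + w - 6)/(w + 5)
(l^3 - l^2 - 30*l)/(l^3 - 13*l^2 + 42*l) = (l + 5)/(l - 7)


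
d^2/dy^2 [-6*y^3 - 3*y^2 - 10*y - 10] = -36*y - 6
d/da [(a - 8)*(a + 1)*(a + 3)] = 3*a^2 - 8*a - 29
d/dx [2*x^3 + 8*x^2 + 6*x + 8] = 6*x^2 + 16*x + 6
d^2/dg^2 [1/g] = 2/g^3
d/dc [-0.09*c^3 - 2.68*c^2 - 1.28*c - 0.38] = -0.27*c^2 - 5.36*c - 1.28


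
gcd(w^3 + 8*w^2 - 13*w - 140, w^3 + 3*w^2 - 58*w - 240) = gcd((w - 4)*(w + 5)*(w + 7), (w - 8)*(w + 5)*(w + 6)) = w + 5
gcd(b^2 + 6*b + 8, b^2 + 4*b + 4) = b + 2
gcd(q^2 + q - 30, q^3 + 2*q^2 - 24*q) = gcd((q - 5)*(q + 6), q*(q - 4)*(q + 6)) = q + 6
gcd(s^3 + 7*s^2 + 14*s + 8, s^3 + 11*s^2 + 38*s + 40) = s^2 + 6*s + 8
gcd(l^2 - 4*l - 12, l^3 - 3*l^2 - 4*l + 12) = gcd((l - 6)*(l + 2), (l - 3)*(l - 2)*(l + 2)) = l + 2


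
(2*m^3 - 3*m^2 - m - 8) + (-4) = 2*m^3 - 3*m^2 - m - 12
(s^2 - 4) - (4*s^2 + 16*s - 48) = -3*s^2 - 16*s + 44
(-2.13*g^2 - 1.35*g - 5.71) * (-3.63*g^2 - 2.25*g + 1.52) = 7.7319*g^4 + 9.693*g^3 + 20.5272*g^2 + 10.7955*g - 8.6792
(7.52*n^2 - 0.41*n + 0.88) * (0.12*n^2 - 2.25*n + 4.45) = 0.9024*n^4 - 16.9692*n^3 + 34.4921*n^2 - 3.8045*n + 3.916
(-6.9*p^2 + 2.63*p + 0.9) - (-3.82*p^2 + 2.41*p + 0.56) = -3.08*p^2 + 0.22*p + 0.34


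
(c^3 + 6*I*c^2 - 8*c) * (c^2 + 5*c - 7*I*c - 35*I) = c^5 + 5*c^4 - I*c^4 + 34*c^3 - 5*I*c^3 + 170*c^2 + 56*I*c^2 + 280*I*c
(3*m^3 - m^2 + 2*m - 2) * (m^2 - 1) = 3*m^5 - m^4 - m^3 - m^2 - 2*m + 2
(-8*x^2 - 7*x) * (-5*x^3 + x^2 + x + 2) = 40*x^5 + 27*x^4 - 15*x^3 - 23*x^2 - 14*x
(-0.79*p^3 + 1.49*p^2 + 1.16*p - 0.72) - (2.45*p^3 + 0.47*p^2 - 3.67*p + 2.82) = -3.24*p^3 + 1.02*p^2 + 4.83*p - 3.54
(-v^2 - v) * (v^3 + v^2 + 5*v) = -v^5 - 2*v^4 - 6*v^3 - 5*v^2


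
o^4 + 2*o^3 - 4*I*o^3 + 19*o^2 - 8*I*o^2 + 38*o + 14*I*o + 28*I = (o + 2)*(o - 7*I)*(o + I)*(o + 2*I)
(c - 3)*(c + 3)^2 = c^3 + 3*c^2 - 9*c - 27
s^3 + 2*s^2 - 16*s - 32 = (s - 4)*(s + 2)*(s + 4)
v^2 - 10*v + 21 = (v - 7)*(v - 3)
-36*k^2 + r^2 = (-6*k + r)*(6*k + r)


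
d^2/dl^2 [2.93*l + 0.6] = 0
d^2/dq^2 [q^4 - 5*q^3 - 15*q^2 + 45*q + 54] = 12*q^2 - 30*q - 30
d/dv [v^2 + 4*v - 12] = 2*v + 4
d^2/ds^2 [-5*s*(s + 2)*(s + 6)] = -30*s - 80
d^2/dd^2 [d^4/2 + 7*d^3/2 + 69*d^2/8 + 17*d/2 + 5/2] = 6*d^2 + 21*d + 69/4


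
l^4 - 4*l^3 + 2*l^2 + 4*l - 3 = (l - 3)*(l - 1)^2*(l + 1)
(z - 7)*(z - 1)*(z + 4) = z^3 - 4*z^2 - 25*z + 28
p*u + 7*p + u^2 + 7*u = (p + u)*(u + 7)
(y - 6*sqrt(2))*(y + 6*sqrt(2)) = y^2 - 72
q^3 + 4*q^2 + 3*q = q*(q + 1)*(q + 3)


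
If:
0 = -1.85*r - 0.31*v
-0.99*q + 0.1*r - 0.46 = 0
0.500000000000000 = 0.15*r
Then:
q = -0.13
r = 3.33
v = -19.89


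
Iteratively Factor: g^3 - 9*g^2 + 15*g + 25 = (g - 5)*(g^2 - 4*g - 5) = (g - 5)^2*(g + 1)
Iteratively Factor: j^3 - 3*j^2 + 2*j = (j - 2)*(j^2 - j) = (j - 2)*(j - 1)*(j)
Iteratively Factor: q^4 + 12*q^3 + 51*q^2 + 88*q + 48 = (q + 1)*(q^3 + 11*q^2 + 40*q + 48) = (q + 1)*(q + 4)*(q^2 + 7*q + 12) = (q + 1)*(q + 4)^2*(q + 3)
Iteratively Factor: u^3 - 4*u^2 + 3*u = (u - 1)*(u^2 - 3*u) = u*(u - 1)*(u - 3)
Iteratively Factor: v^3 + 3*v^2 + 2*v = (v)*(v^2 + 3*v + 2) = v*(v + 1)*(v + 2)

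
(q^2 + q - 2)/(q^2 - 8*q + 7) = (q + 2)/(q - 7)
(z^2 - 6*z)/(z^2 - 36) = z/(z + 6)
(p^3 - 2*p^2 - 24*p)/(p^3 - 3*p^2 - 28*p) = (p - 6)/(p - 7)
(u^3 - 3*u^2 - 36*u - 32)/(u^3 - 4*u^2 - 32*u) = (u + 1)/u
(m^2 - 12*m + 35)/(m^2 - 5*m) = (m - 7)/m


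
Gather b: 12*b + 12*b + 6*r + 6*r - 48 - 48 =24*b + 12*r - 96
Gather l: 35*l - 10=35*l - 10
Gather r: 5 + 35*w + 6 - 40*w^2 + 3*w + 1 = -40*w^2 + 38*w + 12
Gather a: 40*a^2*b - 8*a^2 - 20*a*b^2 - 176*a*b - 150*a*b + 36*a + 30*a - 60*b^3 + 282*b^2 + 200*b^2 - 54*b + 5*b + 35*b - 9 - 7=a^2*(40*b - 8) + a*(-20*b^2 - 326*b + 66) - 60*b^3 + 482*b^2 - 14*b - 16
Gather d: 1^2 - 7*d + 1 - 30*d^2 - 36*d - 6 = -30*d^2 - 43*d - 4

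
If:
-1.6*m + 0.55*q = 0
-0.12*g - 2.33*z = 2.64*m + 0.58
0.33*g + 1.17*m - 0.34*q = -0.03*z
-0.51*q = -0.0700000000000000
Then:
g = 0.00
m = 0.05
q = 0.14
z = -0.30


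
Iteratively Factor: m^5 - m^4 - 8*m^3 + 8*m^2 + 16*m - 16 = (m + 2)*(m^4 - 3*m^3 - 2*m^2 + 12*m - 8) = (m + 2)^2*(m^3 - 5*m^2 + 8*m - 4) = (m - 2)*(m + 2)^2*(m^2 - 3*m + 2) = (m - 2)*(m - 1)*(m + 2)^2*(m - 2)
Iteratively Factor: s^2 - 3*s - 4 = (s - 4)*(s + 1)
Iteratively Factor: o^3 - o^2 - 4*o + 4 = (o - 1)*(o^2 - 4) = (o - 1)*(o + 2)*(o - 2)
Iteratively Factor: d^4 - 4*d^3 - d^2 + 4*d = (d - 4)*(d^3 - d) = d*(d - 4)*(d^2 - 1) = d*(d - 4)*(d - 1)*(d + 1)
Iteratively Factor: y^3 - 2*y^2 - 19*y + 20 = (y - 5)*(y^2 + 3*y - 4) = (y - 5)*(y + 4)*(y - 1)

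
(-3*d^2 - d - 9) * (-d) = 3*d^3 + d^2 + 9*d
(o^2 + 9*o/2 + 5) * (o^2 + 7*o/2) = o^4 + 8*o^3 + 83*o^2/4 + 35*o/2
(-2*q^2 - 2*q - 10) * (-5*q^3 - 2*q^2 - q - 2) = 10*q^5 + 14*q^4 + 56*q^3 + 26*q^2 + 14*q + 20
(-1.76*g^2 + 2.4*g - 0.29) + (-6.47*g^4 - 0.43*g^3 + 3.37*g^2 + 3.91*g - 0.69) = -6.47*g^4 - 0.43*g^3 + 1.61*g^2 + 6.31*g - 0.98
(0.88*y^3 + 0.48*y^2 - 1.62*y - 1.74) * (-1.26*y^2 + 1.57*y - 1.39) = -1.1088*y^5 + 0.7768*y^4 + 1.5716*y^3 - 1.0182*y^2 - 0.48*y + 2.4186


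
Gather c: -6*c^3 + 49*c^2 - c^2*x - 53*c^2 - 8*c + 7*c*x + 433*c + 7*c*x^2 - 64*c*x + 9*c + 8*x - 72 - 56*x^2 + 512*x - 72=-6*c^3 + c^2*(-x - 4) + c*(7*x^2 - 57*x + 434) - 56*x^2 + 520*x - 144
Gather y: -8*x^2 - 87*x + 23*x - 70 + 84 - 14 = -8*x^2 - 64*x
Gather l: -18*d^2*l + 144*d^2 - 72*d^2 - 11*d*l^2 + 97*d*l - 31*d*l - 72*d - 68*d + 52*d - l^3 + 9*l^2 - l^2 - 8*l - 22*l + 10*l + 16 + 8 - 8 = 72*d^2 - 88*d - l^3 + l^2*(8 - 11*d) + l*(-18*d^2 + 66*d - 20) + 16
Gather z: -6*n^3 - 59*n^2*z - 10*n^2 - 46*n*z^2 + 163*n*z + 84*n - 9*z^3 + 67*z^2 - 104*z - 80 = -6*n^3 - 10*n^2 + 84*n - 9*z^3 + z^2*(67 - 46*n) + z*(-59*n^2 + 163*n - 104) - 80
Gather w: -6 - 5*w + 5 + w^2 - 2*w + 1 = w^2 - 7*w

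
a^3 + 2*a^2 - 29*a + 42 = (a - 3)*(a - 2)*(a + 7)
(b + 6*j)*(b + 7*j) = b^2 + 13*b*j + 42*j^2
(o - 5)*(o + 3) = o^2 - 2*o - 15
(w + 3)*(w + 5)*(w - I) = w^3 + 8*w^2 - I*w^2 + 15*w - 8*I*w - 15*I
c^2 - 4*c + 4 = (c - 2)^2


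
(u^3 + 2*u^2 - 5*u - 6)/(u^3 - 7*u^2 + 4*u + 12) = (u + 3)/(u - 6)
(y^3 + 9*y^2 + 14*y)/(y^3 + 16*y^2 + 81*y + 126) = y*(y + 2)/(y^2 + 9*y + 18)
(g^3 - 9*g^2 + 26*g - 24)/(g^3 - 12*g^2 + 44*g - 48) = (g - 3)/(g - 6)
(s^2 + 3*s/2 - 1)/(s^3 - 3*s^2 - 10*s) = (s - 1/2)/(s*(s - 5))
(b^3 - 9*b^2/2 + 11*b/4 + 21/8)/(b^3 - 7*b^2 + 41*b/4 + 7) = (b - 3/2)/(b - 4)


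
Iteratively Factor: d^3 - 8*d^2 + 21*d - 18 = (d - 2)*(d^2 - 6*d + 9) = (d - 3)*(d - 2)*(d - 3)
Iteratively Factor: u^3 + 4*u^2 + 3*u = (u + 1)*(u^2 + 3*u) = (u + 1)*(u + 3)*(u)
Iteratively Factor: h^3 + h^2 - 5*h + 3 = (h - 1)*(h^2 + 2*h - 3) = (h - 1)*(h + 3)*(h - 1)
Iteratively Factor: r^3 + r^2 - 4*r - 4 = (r - 2)*(r^2 + 3*r + 2) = (r - 2)*(r + 1)*(r + 2)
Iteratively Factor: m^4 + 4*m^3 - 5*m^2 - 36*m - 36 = (m + 2)*(m^3 + 2*m^2 - 9*m - 18) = (m + 2)*(m + 3)*(m^2 - m - 6) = (m + 2)^2*(m + 3)*(m - 3)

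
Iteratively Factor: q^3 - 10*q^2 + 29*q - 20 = (q - 5)*(q^2 - 5*q + 4) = (q - 5)*(q - 1)*(q - 4)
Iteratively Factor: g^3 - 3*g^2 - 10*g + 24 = (g - 4)*(g^2 + g - 6) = (g - 4)*(g - 2)*(g + 3)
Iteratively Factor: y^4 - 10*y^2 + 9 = (y - 1)*(y^3 + y^2 - 9*y - 9) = (y - 1)*(y + 3)*(y^2 - 2*y - 3) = (y - 1)*(y + 1)*(y + 3)*(y - 3)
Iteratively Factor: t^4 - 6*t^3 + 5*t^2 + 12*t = (t)*(t^3 - 6*t^2 + 5*t + 12) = t*(t - 3)*(t^2 - 3*t - 4) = t*(t - 3)*(t + 1)*(t - 4)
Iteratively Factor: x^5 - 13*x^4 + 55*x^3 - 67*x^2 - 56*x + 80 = (x - 4)*(x^4 - 9*x^3 + 19*x^2 + 9*x - 20) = (x - 4)*(x - 1)*(x^3 - 8*x^2 + 11*x + 20) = (x - 4)^2*(x - 1)*(x^2 - 4*x - 5) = (x - 5)*(x - 4)^2*(x - 1)*(x + 1)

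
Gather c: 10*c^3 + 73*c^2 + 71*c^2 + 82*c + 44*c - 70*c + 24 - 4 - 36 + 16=10*c^3 + 144*c^2 + 56*c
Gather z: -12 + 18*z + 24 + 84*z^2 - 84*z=84*z^2 - 66*z + 12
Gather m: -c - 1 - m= -c - m - 1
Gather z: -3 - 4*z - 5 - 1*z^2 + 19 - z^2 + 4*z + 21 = 32 - 2*z^2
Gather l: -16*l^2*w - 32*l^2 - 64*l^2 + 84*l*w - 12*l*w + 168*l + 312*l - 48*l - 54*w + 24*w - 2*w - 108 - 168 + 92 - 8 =l^2*(-16*w - 96) + l*(72*w + 432) - 32*w - 192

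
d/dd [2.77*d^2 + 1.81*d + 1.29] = 5.54*d + 1.81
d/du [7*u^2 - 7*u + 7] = 14*u - 7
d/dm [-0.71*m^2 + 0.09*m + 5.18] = 0.09 - 1.42*m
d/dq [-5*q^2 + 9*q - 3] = 9 - 10*q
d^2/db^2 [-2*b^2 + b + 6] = -4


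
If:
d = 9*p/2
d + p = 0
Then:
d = 0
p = 0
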